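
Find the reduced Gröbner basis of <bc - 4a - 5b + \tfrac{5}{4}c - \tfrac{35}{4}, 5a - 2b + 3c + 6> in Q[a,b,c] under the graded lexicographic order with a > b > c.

f_1 = bc - 4a - 5b + \tfrac{5}{4}c - \tfrac{35}{4}, LT = bc.
f_2 = 5a - 2b + 3c + 6, LT = a.

The S-polynomials (S(f_1,f_2)) all reduce to 0 modulo the current basis, so we have a Gröbner basis.

G = {bc - \tfrac{33}{5}b + \tfrac{73}{20}c - \tfrac{79}{20}, a - \tfrac{2}{5}b + \tfrac{3}{5}c + \tfrac{6}{5}}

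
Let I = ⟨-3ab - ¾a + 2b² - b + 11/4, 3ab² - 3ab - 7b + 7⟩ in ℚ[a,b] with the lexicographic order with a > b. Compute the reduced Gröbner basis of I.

The reduced Gröbner basis is the canonical form of the ideal for this ordering.

f_1 = -3ab - ¾a + 2b² - b + 11/4, LT = ab.
f_2 = 3ab² - 3ab - 7b + 7, LT = ab².

S(f_1,f_2): lcm = ab². S = 5/4ab - ⅔b³ + ⅓b² + 17/12b - 7/3.
  leading term ab: subtract (-5/12)·f_1 from 5/4ab - ⅔b³ + ⅓b² + 17/12b - 7/3 → -5/16a - ⅔b³ + 7/6b² + b - 19/16
  leading term a: no divisor's leading term divides it; move -5/16a to the remainder.
  leading term b³: no divisor's leading term divides it; move -⅔b³ to the remainder.
  leading term b²: no divisor's leading term divides it; move 7/6b² to the remainder.
  leading term b: no divisor's leading term divides it; move b to the remainder.
  leading term 1: no divisor's leading term divides it; move -19/16 to the remainder.
  remainder -5/16a - ⅔b³ + 7/6b² + b - 19/16 ≠ 0; add g_3 = -5/16a - ⅔b³ + 7/6b² + b - 19/16 to the basis.

S(f_1,g_3): lcm = ab. S = ¼a - 32/15b⁴ + 56/15b³ + 38/15b² - 52/15b - 11/12.
  leading term a: subtract (-⅘)·g_3 from ¼a - 32/15b⁴ + 56/15b³ + 38/15b² - 52/15b - 11/12 → -32/15b⁴ + 16/5b³ + 52/15b² - 8/3b - 28/15
  leading term b⁴: no divisor's leading term divides it; move -32/15b⁴ to the remainder.
  leading term b³: no divisor's leading term divides it; move 16/5b³ to the remainder.
  leading term b²: no divisor's leading term divides it; move 52/15b² to the remainder.
  leading term b: no divisor's leading term divides it; move -8/3b to the remainder.
  leading term 1: no divisor's leading term divides it; move -28/15 to the remainder.
  remainder -32/15b⁴ + 16/5b³ + 52/15b² - 8/3b - 28/15 ≠ 0; add g_4 = -32/15b⁴ + 16/5b³ + 52/15b² - 8/3b - 28/15 to the basis.

The other S-polynomials (S(f_2,g_3), S(f_1,g_4), S(f_2,g_4), S(g_3,g_4)) all reduce to 0 modulo the current basis, so we have a Gröbner basis.
Inter-reduce: drop elements whose leading term is divisible by another's, tail-reduce, and make monic.

G = {a + 32/15b³ - 56/15b² - 16/5b + 19/5, b⁴ - 3/2b³ - 13/8b² + 5/4b + ⅞}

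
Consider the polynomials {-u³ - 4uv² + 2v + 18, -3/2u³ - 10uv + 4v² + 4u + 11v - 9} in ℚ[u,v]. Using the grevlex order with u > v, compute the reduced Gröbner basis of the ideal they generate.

G = {v⁴ + 11/12u²v + 11/4v³ - 29/12u² - 11/18uv - 61/18v² + 29/18u - 379/36v + 7/2, u³ + 20/3uv - 8/3v² - 8/3u - 22/3v + 6, uv² - 5/3uv + ⅔v² + ⅔u + 4/3v - 6}

f_1 = -u³ - 4uv² + 2v + 18, LT = u³.
f_2 = -3/2u³ - 10uv + 4v² + 4u + 11v - 9, LT = u³.

S(f_1,f_2): lcm = u³. S = 4uv² - 20/3uv + 8/3v² + 8/3u + 16/3v - 24.
  leading term uv²: no divisor's leading term divides it; move 4uv² to the remainder.
  leading term uv: no divisor's leading term divides it; move -20/3uv to the remainder.
  leading term v²: no divisor's leading term divides it; move 8/3v² to the remainder.
  leading term u: no divisor's leading term divides it; move 8/3u to the remainder.
  leading term v: no divisor's leading term divides it; move 16/3v to the remainder.
  leading term 1: no divisor's leading term divides it; move -24 to the remainder.
  remainder 4uv² - 20/3uv + 8/3v² + 8/3u + 16/3v - 24 ≠ 0; add g_3 = 4uv² - 20/3uv + 8/3v² + 8/3u + 16/3v - 24 to the basis.

S(f_1,g_3): lcm = u³v². S = 4uv⁴ + 5/3u³v - ⅔u²v² - ⅔u³ - 4/3u²v - 2v³ + 6u² - 18v².
  leading term uv⁴: subtract (v²)·g_3 from 4uv⁴ + 5/3u³v - ⅔u²v² - ⅔u³ - 4/3u²v - 2v³ + 6u² - 18v² → 5/3u³v - ⅔u²v² + 20/3uv³ - 8/3v⁴ - ⅔u³ - 4/3u²v - 8/3uv² - 22/3v³ + 6u² + 6v²
  leading term u³v: subtract (-5/3v)·f_1 from 5/3u³v - ⅔u²v² + 20/3uv³ - 8/3v⁴ - ⅔u³ - 4/3u²v - 8/3uv² - 22/3v³ + 6u² + 6v² → -⅔u²v² - 8/3v⁴ - ⅔u³ - 4/3u²v - 8/3uv² - 22/3v³ + 6u² + 28/3v² + 30v
  leading term u²v²: subtract (-⅙u)·g_3 from -⅔u²v² - 8/3v⁴ - ⅔u³ - 4/3u²v - 8/3uv² - 22/3v³ + 6u² + 28/3v² + 30v → -8/3v⁴ - ⅔u³ - 22/9u²v - 20/9uv² - 22/3v³ + 58/9u² + 8/9uv + 28/3v² - 4u + 30v
  leading term v⁴: no divisor's leading term divides it; move -8/3v⁴ to the remainder.
  leading term u³: subtract (⅔)·f_1 from -⅔u³ - 22/9u²v - 20/9uv² - 22/3v³ + 58/9u² + 8/9uv + 28/3v² - 4u + 30v → -22/9u²v + 4/9uv² - 22/3v³ + 58/9u² + 8/9uv + 28/3v² - 4u + 86/3v - 12
  leading term u²v: no divisor's leading term divides it; move -22/9u²v to the remainder.
  leading term uv²: subtract (1/9)·g_3 from 4/9uv² - 22/3v³ + 58/9u² + 8/9uv + 28/3v² - 4u + 86/3v - 12 → -22/3v³ + 58/9u² + 44/27uv + 244/27v² - 116/27u + 758/27v - 28/3
  leading term v³: no divisor's leading term divides it; move -22/3v³ to the remainder.
  leading term u²: no divisor's leading term divides it; move 58/9u² to the remainder.
  leading term uv: no divisor's leading term divides it; move 44/27uv to the remainder.
  leading term v²: no divisor's leading term divides it; move 244/27v² to the remainder.
  leading term u: no divisor's leading term divides it; move -116/27u to the remainder.
  leading term v: no divisor's leading term divides it; move 758/27v to the remainder.
  leading term 1: no divisor's leading term divides it; move -28/3 to the remainder.
  remainder -8/3v⁴ - 22/9u²v - 22/3v³ + 58/9u² + 44/27uv + 244/27v² - 116/27u + 758/27v - 28/3 ≠ 0; add g_4 = -8/3v⁴ - 22/9u²v - 22/3v³ + 58/9u² + 44/27uv + 244/27v² - 116/27u + 758/27v - 28/3 to the basis.

The other S-polynomials (S(f_2,g_3), S(f_1,g_4), S(f_2,g_4), S(g_3,g_4)) all reduce to 0 modulo the current basis, so we have a Gröbner basis.
Inter-reduce: drop elements whose leading term is divisible by another's, tail-reduce, and make monic.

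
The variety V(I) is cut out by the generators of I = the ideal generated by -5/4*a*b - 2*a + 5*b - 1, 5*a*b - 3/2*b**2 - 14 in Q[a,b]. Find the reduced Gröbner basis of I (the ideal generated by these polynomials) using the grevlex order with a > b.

G = {a**2 + 273/100*a - 27/20*b - 169/25, a*b + 8/5*a - 4*b + 4/5, b**2 + 16/3*a - 40/3*b + 12}

This is the nonlinear analogue of row-reducing a linear system.

f_1 = -5/4*a*b - 2*a + 5*b - 1, LT = a*b.
f_2 = 5*a*b - 3/2*b**2 - 14, LT = a*b.

S(f_1,f_2): lcm = a*b. S = 3/10*b**2 + 8/5*a - 4*b + 18/5.
  reduce S modulo (f_1, f_2):
  remainder 3/10*b**2 + 8/5*a - 4*b + 18/5 ≠ 0; add g_3 = 3/10*b**2 + 8/5*a - 4*b + 18/5 to the basis.

S(f_1,g_3): lcm = a*b**2. S = -16/3*a**2 + 224/15*a*b - 4*b**2 - 12*a + 4/5*b.
  reduce S modulo (f_1, f_2, g_3):
  remainder -16/3*a**2 - 364/25*a + 36/5*b + 2704/75 ≠ 0; add g_4 = -16/3*a**2 - 364/25*a + 36/5*b + 2704/75 to the basis.

The other S-polynomials (S(f_2,g_3), S(f_1,g_4), S(f_2,g_4), S(g_3,g_4)) all reduce to 0 modulo the current basis, so we have a Gröbner basis.
Inter-reduce: drop elements whose leading term is divisible by another's, tail-reduce, and make monic.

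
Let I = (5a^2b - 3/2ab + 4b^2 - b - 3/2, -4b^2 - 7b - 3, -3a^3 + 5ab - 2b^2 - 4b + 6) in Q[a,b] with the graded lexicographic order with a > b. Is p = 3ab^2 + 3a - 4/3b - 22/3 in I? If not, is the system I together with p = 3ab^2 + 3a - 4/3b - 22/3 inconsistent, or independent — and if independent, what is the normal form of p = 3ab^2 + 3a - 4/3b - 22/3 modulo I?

3ab^2 + 3a - 4/3b - 22/3 lies in I (it reduces to 0).

First compute the reduced Gröbner basis of I by Buchberger's algorithm.
f_1 = 5a^2b - 3/2ab + 4b^2 - b - 3/2, LT = a^2b.
f_2 = -4b^2 - 7b - 3, LT = b^2.
f_3 = -3a^3 + 5ab - 2b^2 - 4b + 6, LT = a^3.

S(f_1,f_2): lcm = a^2b^2. S = -7/4a^2b - 3/10ab^2 + 4/5b^3 - 3/4a^2 - 1/5b^2 - 3/10b.
  leading term a^2b: subtract (-7/20)·f_1 from -7/4a^2b - 3/10ab^2 + 4/5b^3 - 3/4a^2 - 1/5b^2 - 3/10b → -3/10ab^2 + 4/5b^3 - 3/4a^2 - 21/40ab + 6/5b^2 - 13/20b - 21/40
  leading term ab^2: subtract (3/40a)·f_2 from -3/10ab^2 + 4/5b^3 - 3/4a^2 - 21/40ab + 6/5b^2 - 13/20b - 21/40 → 4/5b^3 - 3/4a^2 + 6/5b^2 + 9/40a - 13/20b - 21/40
  leading term b^3: subtract (-1/5b)·f_2 from 4/5b^3 - 3/4a^2 + 6/5b^2 + 9/40a - 13/20b - 21/40 → -3/4a^2 - 1/5b^2 + 9/40a - 5/4b - 21/40
  leading term a^2: no divisor's leading term divides it; move -3/4a^2 to the remainder.
  leading term b^2: subtract (1/20)·f_2 from -1/5b^2 + 9/40a - 5/4b - 21/40 → 9/40a - 9/10b - 3/8
  leading term a: no divisor's leading term divides it; move 9/40a to the remainder.
  leading term b: no divisor's leading term divides it; move -9/10b to the remainder.
  leading term 1: no divisor's leading term divides it; move -3/8 to the remainder.
  remainder -3/4a^2 + 9/40a - 9/10b - 3/8 ≠ 0; add h_4 = -3/4a^2 + 9/40a - 9/10b - 3/8 to the basis.

S(f_1,f_3): lcm = a^3b. S = -3/10a^2b + 37/15ab^2 - 2/3b^3 - 1/5ab - 4/3b^2 - 3/10a + 2b.
  leading term a^2b: subtract (-3/50)·f_1 from -3/10a^2b + 37/15ab^2 - 2/3b^3 - 1/5ab - 4/3b^2 - 3/10a + 2b → 37/15ab^2 - 2/3b^3 - 29/100ab - 82/75b^2 - 3/10a + 97/50b - 9/100
  leading term ab^2: subtract (-37/60a)·f_2 from 37/15ab^2 - 2/3b^3 - 29/100ab - 82/75b^2 - 3/10a + 97/50b - 9/100 → -2/3b^3 - 691/150ab - 82/75b^2 - 43/20a + 97/50b - 9/100
  leading term b^3: subtract (1/6b)·f_2 from -2/3b^3 - 691/150ab - 82/75b^2 - 43/20a + 97/50b - 9/100 → -691/150ab + 11/150b^2 - 43/20a + 61/25b - 9/100
  leading term ab: no divisor's leading term divides it; move -691/150ab to the remainder.
  leading term b^2: subtract (-11/600)·f_2 from 11/150b^2 - 43/20a + 61/25b - 9/100 → -43/20a + 1387/600b - 29/200
  leading term a: no divisor's leading term divides it; move -43/20a to the remainder.
  leading term b: no divisor's leading term divides it; move 1387/600b to the remainder.
  leading term 1: no divisor's leading term divides it; move -29/200 to the remainder.
  remainder -691/150ab - 43/20a + 1387/600b - 29/200 ≠ 0; add h_5 = -691/150ab - 43/20a + 1387/600b - 29/200 to the basis.

S(f_3,h_4): lcm = a^3. S = 3/10a^2 - 43/15ab + 2/3b^2 - 1/2a + 4/3b - 2.
  leading term a^2: subtract (-2/5)·h_4 from 3/10a^2 - 43/15ab + 2/3b^2 - 1/2a + 4/3b - 2 → -43/15ab + 2/3b^2 - 41/100a + 73/75b - 43/20
  leading term ab: subtract (430/691)·h_5 from -43/15ab + 2/3b^2 - 41/100a + 73/75b - 43/20 → 2/3b^2 + 64119/69100a - 96433/207300b - 14233/6910
  leading term b^2: subtract (-1/6)·f_2 from 2/3b^2 + 64119/69100a - 96433/207300b - 14233/6910 → 64119/69100a - 112761/69100b - 8844/3455
  leading term a: no divisor's leading term divides it; move 64119/69100a to the remainder.
  leading term b: no divisor's leading term divides it; move -112761/69100b to the remainder.
  leading term 1: no divisor's leading term divides it; move -8844/3455 to the remainder.
  remainder 64119/69100a - 112761/69100b - 8844/3455 ≠ 0; add h_6 = 64119/69100a - 112761/69100b - 8844/3455 to the basis.

S(f_1,h_5): lcm = a^2b. S = -645/1382a^2 + 2789/13820ab + 4/5b^2 - 87/2764a - 1/5b - 3/10.
  leading term a^2: subtract (430/691)·h_4 from -645/1382a^2 + 2789/13820ab + 4/5b^2 - 87/2764a - 1/5b - 3/10 → 2789/13820ab + 4/5b^2 - 237/1382a + 1244/3455b - 921/13820
  leading term ab: subtract (-41835/954962)·h_5 from 2789/13820ab + 4/5b^2 - 237/1382a + 1244/3455b - 921/13820 → 4/5b^2 - 1014849/3819848a + 17622007/38198480b - 2788287/38198480
  leading term b^2: subtract (-1/5)·f_2 from 4/5b^2 - 1014849/3819848a + 17622007/38198480b - 2788287/38198480 → -1014849/3819848a - 7171173/7639696b - 5141475/7639696
  leading term a: subtract (-11475/40078)·h_6 from -1014849/3819848a - 7171173/7639696b - 5141475/7639696 → -450765/320624b - 450765/320624
  leading term b: no divisor's leading term divides it; move -450765/320624b to the remainder.
  leading term 1: no divisor's leading term divides it; move -450765/320624 to the remainder.
  remainder -450765/320624b - 450765/320624 ≠ 0; add h_7 = -450765/320624b - 450765/320624 to the basis.

The other S-polynomials (S(f_2,f_3), S(f_1,h_4), S(f_2,h_4), S(f_2,h_5), S(f_3,h_5), S(h_4,h_5), S(f_1,h_6), S(f_2,h_6), S(f_3,h_6), S(h_4,h_6), S(h_5,h_6), S(f_1,h_7), S(f_2,h_7), S(f_3,h_7), S(h_4,h_7), S(h_5,h_7), S(h_6,h_7)) all reduce to 0 modulo the current basis, so we have a Gröbner basis.
Inter-reduce: drop elements whose leading term is divisible by another's, tail-reduce, and make monic.
Reduced Gröbner basis: {a - 1, b + 1}.
Label its elements g_1 = a - 1, g_2 = b + 1.

Reduce p = 3ab^2 + 3a - 4/3b - 22/3 modulo G:
  leading term ab^2: subtract (3b^2)·g_1 from 3ab^2 + 3a - 4/3b - 22/3 → 3b^2 + 3a - 4/3b - 22/3
  leading term b^2: subtract (3b)·g_2 from 3b^2 + 3a - 4/3b - 22/3 → 3a - 13/3b - 22/3
  leading term a: subtract (3)·g_1 from 3a - 13/3b - 22/3 → -13/3b - 13/3
  leading term b: subtract (-13/3)·g_2 from -13/3b - 13/3 → 0
  normal form = 0.
Since the normal form is 0, p ∈ I.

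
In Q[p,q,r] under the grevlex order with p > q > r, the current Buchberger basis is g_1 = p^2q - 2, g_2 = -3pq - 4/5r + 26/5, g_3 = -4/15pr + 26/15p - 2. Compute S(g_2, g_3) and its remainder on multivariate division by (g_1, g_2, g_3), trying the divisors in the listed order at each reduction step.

lcm(LM(g_2), LM(g_3)) = pqr.
S = (lcm/LT(g_2))·g_2 − (lcm/LT(g_3))·g_3 = 13/2pq + 4/15r^2 - 15/2q - 26/15r.
Reduce S modulo (g_1, g_2, g_3) in that order:
  leading term pq: subtract (-13/6)·g_2 from 13/2pq + 4/15r^2 - 15/2q - 26/15r → 4/15r^2 - 15/2q - 52/15r + 169/15
  leading term r^2: no divisor's leading term divides it; move 4/15r^2 to the remainder.
  leading term q: no divisor's leading term divides it; move -15/2q to the remainder.
  leading term r: no divisor's leading term divides it; move -52/15r to the remainder.
  leading term 1: no divisor's leading term divides it; move 169/15 to the remainder.
The remainder 4/15r^2 - 15/2q - 52/15r + 169/15 is nonzero, so it would be added as the next basis element.
This is the inner loop of Buchberger's algorithm — each nonzero remainder becomes a new basis element.

S(g_2, g_3) = 13/2pq + 4/15r^2 - 15/2q - 26/15r; remainder on division = 4/15r^2 - 15/2q - 52/15r + 169/15.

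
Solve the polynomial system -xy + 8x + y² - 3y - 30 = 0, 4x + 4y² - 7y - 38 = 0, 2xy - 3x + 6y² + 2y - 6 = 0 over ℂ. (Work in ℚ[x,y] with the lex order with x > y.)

Compute a lex Gröbner basis by Buchberger's algorithm.
f_1 = -xy + 8x + y² - 3y - 30, LT = xy.
f_2 = 4x + 4y² - 7y - 38, LT = x.
f_3 = 2xy - 3x + 6y² + 2y - 6, LT = xy.

S(f_1,f_2): lcm = xy. S = -8x - y³ + ¾y² + 25/2y + 30.
  reduce S modulo (f_1, f_2, f_3):
  remainder -y³ + 35/4y² - 3/2y - 46 ≠ 0; add h_4 = -y³ + 35/4y² - 3/2y - 46 to the basis.

S(f_1,f_3): lcm = xy. S = -13/2x - 4y² + 2y + 33.
  reduce S modulo (f_1, f_2, f_3, h_4):
  remainder 5/2y² - 75/8y - 115/4 ≠ 0; add h_5 = 5/2y² - 75/8y - 115/4 to the basis.

S(f_3,h_4): lcm = xy³. S = 29/4xy² - 3/2xy - 46x + 3y⁴ + y³ - 3y².
  reduce S modulo (f_1, f_2, f_3, h_4, h_5):
  remainder -4945/32y - 4945/16 ≠ 0; add h_6 = -4945/32y - 4945/16 to the basis.

The other S-polynomials (S(f_2,f_3), S(f_1,h_4), S(f_2,h_4), S(f_1,h_5), S(f_2,h_5), S(f_3,h_5), S(h_4,h_5), S(f_1,h_6), S(f_2,h_6), S(f_3,h_6), S(h_4,h_6), S(h_5,h_6)) all reduce to 0 modulo the current basis, so we have a Gröbner basis.
Inter-reduce: drop elements whose leading term is divisible by another's, tail-reduce, and make monic.
Reduced Gröbner basis: {x - 2, y + 2}.

The lex basis is triangular: the last element involves only y. Solving y + 2 = 0 gives y ∈ {-2}; substituting each value into the earlier elements determines the remaining variables.
  y = -2: the earlier basis element becomes x - 2 = 0, giving x = 2 — point (2, -2).
Zero-dimensionality of the ideal guarantees finitely many solutions over ℂ.

{(2, -2)}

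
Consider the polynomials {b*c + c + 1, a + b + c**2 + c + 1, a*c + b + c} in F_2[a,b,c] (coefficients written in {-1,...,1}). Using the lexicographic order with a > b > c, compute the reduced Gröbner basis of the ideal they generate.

G = {a + c**3, b + c**3 + c**2 + c + 1, c**4 + c**3 + c**2 + 1}

f_1 = b*c + c + 1, LT = b*c.
f_2 = a + b + c**2 + c + 1, LT = a.
f_3 = a*c + b + c, LT = a*c.

S(f_1,f_3): lcm = a*b*c. S = a*c + a + b**2 + b*c.
  reduce S modulo (f_1, f_2, f_3):
  remainder b**2 + b + c**3 + 1 ≠ 0; add g_4 = b**2 + b + c**3 + 1 to the basis.

S(f_2,f_3): lcm = a*c. S = b*c + b + c**3 + c**2.
  reduce S modulo (f_1, f_2, f_3, g_4):
  remainder b + c**3 + c**2 + c + 1 ≠ 0; add g_5 = b + c**3 + c**2 + c + 1 to the basis.

S(f_1,g_4): lcm = b**2*c. S = b + c**4 + c.
  reduce S modulo (f_1, f_2, f_3, g_4, g_5):
  remainder c**4 + c**3 + c**2 + 1 ≠ 0; add g_6 = c**4 + c**3 + c**2 + 1 to the basis.

The other S-polynomials (S(f_1,f_2), S(f_2,g_4), S(f_3,g_4), S(f_1,g_5), S(f_2,g_5), S(f_3,g_5), S(g_4,g_5), S(f_1,g_6), S(f_2,g_6), S(f_3,g_6), S(g_4,g_6), S(g_5,g_6)) all reduce to 0 modulo the current basis, so we have a Gröbner basis.
Inter-reduce: drop elements whose leading term is divisible by another's, tail-reduce, and make monic.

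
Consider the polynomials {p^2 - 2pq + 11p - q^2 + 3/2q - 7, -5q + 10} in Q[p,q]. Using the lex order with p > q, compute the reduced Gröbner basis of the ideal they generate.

f_1 = p^2 - 2pq + 11p - q^2 + 3/2q - 7, LT = p^2.
f_2 = -5q + 10, LT = q.

The S-polynomials (S(f_1,f_2)) all reduce to 0 modulo the current basis, so we have a Gröbner basis.

G = {p^2 + 7p - 8, q - 2}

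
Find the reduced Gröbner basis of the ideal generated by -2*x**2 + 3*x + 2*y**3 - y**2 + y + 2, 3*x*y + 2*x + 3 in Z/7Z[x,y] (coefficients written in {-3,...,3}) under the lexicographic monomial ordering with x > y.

G = {x + y**4 - y**3 - y**2 - y - 2, y**5 + 2*y**4 + 3*y**3 + 3*y**2 + 2*y}

f_1 = -2*x**2 + 3*x + 2*y**3 - y**2 + y + 2, LT = x**2.
f_2 = 3*x*y + 2*x + 3, LT = x*y.

S(f_1,f_2): lcm = x**2*y. S = -3*x**2 + 2*x*y - x - y**4 - 3*y**3 + 3*y**2 - y.
  leading term x**2: subtract (-2)·f_1 from -3*x**2 + 2*x*y - x - y**4 - 3*y**3 + 3*y**2 - y → 2*x*y - 2*x - y**4 + y**3 + y**2 + y - 3
  leading term x*y: subtract (3)·f_2 from 2*x*y - 2*x - y**4 + y**3 + y**2 + y - 3 → -x - y**4 + y**3 + y**2 + y + 2
  leading term x: no divisor's leading term divides it; move -x to the remainder.
  leading term y**4: no divisor's leading term divides it; move -y**4 to the remainder.
  leading term y**3: no divisor's leading term divides it; move y**3 to the remainder.
  leading term y**2: no divisor's leading term divides it; move y**2 to the remainder.
  leading term y: no divisor's leading term divides it; move y to the remainder.
  leading term 1: no divisor's leading term divides it; move 2 to the remainder.
  remainder -x - y**4 + y**3 + y**2 + y + 2 ≠ 0; add g_3 = -x - y**4 + y**3 + y**2 + y + 2 to the basis.

S(f_1,g_3): lcm = x**2. S = -x*y**4 + x*y**3 + x*y**2 + x*y - 3*x - y**3 - 3*y**2 + 3*y - 1.
  leading term x*y**4: subtract (2*y**3)·f_2 from -x*y**4 + x*y**3 + x*y**2 + x*y - 3*x - y**3 - 3*y**2 + 3*y - 1 → -3*x*y**3 + x*y**2 + x*y - 3*x - 3*y**2 + 3*y - 1
  leading term x*y**3: subtract (-y**2)·f_2 from -3*x*y**3 + x*y**2 + x*y - 3*x - 3*y**2 + 3*y - 1 → 3*x*y**2 + x*y - 3*x + 3*y - 1
  leading term x*y**2: subtract (y)·f_2 from 3*x*y**2 + x*y - 3*x + 3*y - 1 → -x*y - 3*x - 1
  leading term x*y: subtract (2)·f_2 from -x*y - 3*x - 1 → 0
  remainder 0.

S(f_2,g_3): lcm = x*y. S = 3*x - y**5 + y**4 + y**3 + y**2 + 2*y + 1.
  leading term x: subtract (-3)·g_3 from 3*x - y**5 + y**4 + y**3 + y**2 + 2*y + 1 → -y**5 - 2*y**4 - 3*y**3 - 3*y**2 - 2*y
  leading term y**5: no divisor's leading term divides it; move -y**5 to the remainder.
  leading term y**4: no divisor's leading term divides it; move -2*y**4 to the remainder.
  leading term y**3: no divisor's leading term divides it; move -3*y**3 to the remainder.
  leading term y**2: no divisor's leading term divides it; move -3*y**2 to the remainder.
  leading term y: no divisor's leading term divides it; move -2*y to the remainder.
  remainder -y**5 - 2*y**4 - 3*y**3 - 3*y**2 - 2*y ≠ 0; add g_4 = -y**5 - 2*y**4 - 3*y**3 - 3*y**2 - 2*y to the basis.

S(f_1,g_4): leading monomials are coprime, so the S-polynomial reduces to 0 (Buchberger's first criterion).
S(f_2,g_4): lcm = x*y**5. S = x*y**4 - 3*x*y**3 - 3*x*y**2 - 2*x*y + y**4.
  leading term x*y**4: subtract (-2*y**3)·f_2 from x*y**4 - 3*x*y**3 - 3*x*y**2 - 2*x*y + y**4 → x*y**3 - 3*x*y**2 - 2*x*y + y**4 - y**3
  leading term x*y**3: subtract (-2*y**2)·f_2 from x*y**3 - 3*x*y**2 - 2*x*y + y**4 - y**3 → x*y**2 - 2*x*y + y**4 - y**3 - y**2
  leading term x*y**2: subtract (-2*y)·f_2 from x*y**2 - 2*x*y + y**4 - y**3 - y**2 → 2*x*y + y**4 - y**3 - y**2 - y
  leading term x*y: subtract (3)·f_2 from 2*x*y + y**4 - y**3 - y**2 - y → x + y**4 - y**3 - y**2 - y - 2
  leading term x: subtract (-1)·g_3 from x + y**4 - y**3 - y**2 - y - 2 → 0
  remainder 0.

S(g_3,g_4): leading monomials are coprime, so the S-polynomial reduces to 0 (Buchberger's first criterion).
Every S-polynomial of the final basis reduces to 0, so we have a Gröbner basis.
Inter-reduce: drop elements whose leading term is divisible by another's, tail-reduce, and make monic.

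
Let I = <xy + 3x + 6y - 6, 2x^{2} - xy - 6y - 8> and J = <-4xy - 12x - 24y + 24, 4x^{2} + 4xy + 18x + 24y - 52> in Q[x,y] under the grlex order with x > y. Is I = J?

Yes, the ideals are equal.

Equality of ideals is decidable: compute both reduced Gröbner bases (unique for the ordering) and check whether they agree.
Buchberger on the first generating set:
f_1 = xy + 3x + 6y - 6, LT = xy.
f_2 = 2x^{2} - xy - 6y - 8, LT = x^{2}.

S(f_1,f_2): lcm = x^{2}y. S = \tfrac{1}{2}xy^{2} + 3x^{2} + 6xy + 3y^{2} - 6x + 4y.
  leading term xy^{2}: subtract (\tfrac{1}{2}y)·f_1 from \tfrac{1}{2}xy^{2} + 3x^{2} + 6xy + 3y^{2} - 6x + 4y → 3x^{2} + \tfrac{9}{2}xy - 6x + 7y
  leading term x^{2}: subtract (\tfrac{3}{2})·f_2 from 3x^{2} + \tfrac{9}{2}xy - 6x + 7y → 6xy - 6x + 16y + 12
  leading term xy: subtract (6)·f_1 from 6xy - 6x + 16y + 12 → -24x - 20y + 48
  leading term x: no divisor's leading term divides it; move -24x to the remainder.
  leading term y: no divisor's leading term divides it; move -20y to the remainder.
  leading term 1: no divisor's leading term divides it; move 48 to the remainder.
  remainder -24x - 20y + 48 ≠ 0; add g_3 = -24x - 20y + 48 to the basis.

S(f_1,g_3): lcm = xy. S = -\tfrac{5}{6}y^{2} + 3x + 8y - 6.
  leading term y^{2}: no divisor's leading term divides it; move -\tfrac{5}{6}y^{2} to the remainder.
  leading term x: subtract (-\tfrac{1}{8})·g_3 from 3x + 8y - 6 → \tfrac{11}{2}y
  leading term y: no divisor's leading term divides it; move \tfrac{11}{2}y to the remainder.
  remainder -\tfrac{5}{6}y^{2} + \tfrac{11}{2}y ≠ 0; add g_4 = -\tfrac{5}{6}y^{2} + \tfrac{11}{2}y to the basis.

The other S-polynomials (S(f_2,g_3), S(f_1,g_4), S(f_2,g_4), S(g_3,g_4)) all reduce to 0 modulo the current basis, so we have a Gröbner basis.
Inter-reduce: drop elements whose leading term is divisible by another's, tail-reduce, and make monic.
Reduced Gröbner basis: {y^{2} - \tfrac{33}{5}y, x + \tfrac{5}{6}y - 2}.

Buchberger on the second generating set:
h_1 = -4xy - 12x - 24y + 24, LT = xy.
h_2 = 4x^{2} + 4xy + 18x + 24y - 52, LT = x^{2}.

S(h_1,h_2): lcm = x^{2}y. S = -xy^{2} + 3x^{2} + \tfrac{3}{2}xy - 6y^{2} - 6x + 13y.
  leading term xy^{2}: subtract (\tfrac{1}{4}y)·h_1 from -xy^{2} + 3x^{2} + \tfrac{3}{2}xy - 6y^{2} - 6x + 13y → 3x^{2} + \tfrac{9}{2}xy - 6x + 7y
  leading term x^{2}: subtract (\tfrac{3}{4})·h_2 from 3x^{2} + \tfrac{9}{2}xy - 6x + 7y → \tfrac{3}{2}xy - \tfrac{39}{2}x - 11y + 39
  leading term xy: subtract (-\tfrac{3}{8})·h_1 from \tfrac{3}{2}xy - \tfrac{39}{2}x - 11y + 39 → -24x - 20y + 48
  leading term x: no divisor's leading term divides it; move -24x to the remainder.
  leading term y: no divisor's leading term divides it; move -20y to the remainder.
  leading term 1: no divisor's leading term divides it; move 48 to the remainder.
  remainder -24x - 20y + 48 ≠ 0; add k_3 = -24x - 20y + 48 to the basis.

S(h_1,k_3): lcm = xy. S = -\tfrac{5}{6}y^{2} + 3x + 8y - 6.
  leading term y^{2}: no divisor's leading term divides it; move -\tfrac{5}{6}y^{2} to the remainder.
  leading term x: subtract (-\tfrac{1}{8})·k_3 from 3x + 8y - 6 → \tfrac{11}{2}y
  leading term y: no divisor's leading term divides it; move \tfrac{11}{2}y to the remainder.
  remainder -\tfrac{5}{6}y^{2} + \tfrac{11}{2}y ≠ 0; add k_4 = -\tfrac{5}{6}y^{2} + \tfrac{11}{2}y to the basis.

The other S-polynomials (S(h_2,k_3), S(h_1,k_4), S(h_2,k_4), S(k_3,k_4)) all reduce to 0 modulo the current basis, so we have a Gröbner basis.
Inter-reduce: drop elements whose leading term is divisible by another's, tail-reduce, and make monic.
Reduced Gröbner basis: {y^{2} - \tfrac{33}{5}y, x + \tfrac{5}{6}y - 2}.

The two bases agree; hence the ideals are identical.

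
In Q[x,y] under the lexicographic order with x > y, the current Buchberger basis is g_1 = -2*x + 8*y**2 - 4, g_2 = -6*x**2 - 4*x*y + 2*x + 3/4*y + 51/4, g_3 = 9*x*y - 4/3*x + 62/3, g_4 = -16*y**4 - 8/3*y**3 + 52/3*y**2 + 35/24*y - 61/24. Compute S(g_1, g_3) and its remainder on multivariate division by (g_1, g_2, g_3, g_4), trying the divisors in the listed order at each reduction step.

lcm(LM(g_1), LM(g_3)) = x*y.
S = (lcm/LT(g_1))·g_1 − (lcm/LT(g_3))·g_3 = 4/27*x - 4*y**3 + 2*y - 62/27.
Reduce S modulo (g_1, g_2, g_3, g_4) in that order:
  leading term x: subtract (-2/27)·g_1 from 4/27*x - 4*y**3 + 2*y - 62/27 → -4*y**3 + 16/27*y**2 + 2*y - 70/27
  leading term y**3: no divisor's leading term divides it; move -4*y**3 to the remainder.
  leading term y**2: no divisor's leading term divides it; move 16/27*y**2 to the remainder.
  leading term y: no divisor's leading term divides it; move 2*y to the remainder.
  leading term 1: no divisor's leading term divides it; move -70/27 to the remainder.
The remainder -4*y**3 + 16/27*y**2 + 2*y - 70/27 is nonzero, so it would be added as the next basis element.

S(g_1, g_3) = 4/27*x - 4*y**3 + 2*y - 62/27; remainder on division = -4*y**3 + 16/27*y**2 + 2*y - 70/27.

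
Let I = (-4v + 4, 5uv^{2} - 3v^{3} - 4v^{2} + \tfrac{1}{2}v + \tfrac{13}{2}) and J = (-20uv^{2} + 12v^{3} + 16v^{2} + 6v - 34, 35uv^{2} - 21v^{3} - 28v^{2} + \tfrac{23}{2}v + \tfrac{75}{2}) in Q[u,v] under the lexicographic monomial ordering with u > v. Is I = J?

Two ideals are equal iff their reduced Gröbner bases coincide (the reduced basis is unique for a fixed ordering).
Buchberger on the first generating set:
f_1 = -4v + 4, LT = v.
f_2 = 5uv^{2} - 3v^{3} - 4v^{2} + \tfrac{1}{2}v + \tfrac{13}{2}, LT = uv^{2}.

S(f_1,f_2): lcm = uv^{2}. S = -uv + \tfrac{3}{5}v^{3} + \tfrac{4}{5}v^{2} - \tfrac{1}{10}v - \tfrac{13}{10}.
  reduce S modulo (f_1, f_2):
  remainder -u ≠ 0; add g_3 = -u to the basis.

The other S-polynomials (S(f_1,g_3), S(f_2,g_3)) all reduce to 0 modulo the current basis, so we have a Gröbner basis.
Inter-reduce: drop elements whose leading term is divisible by another's, tail-reduce, and make monic.
Reduced Gröbner basis: {u, v - 1}.

Buchberger on the second generating set:
h_1 = -20uv^{2} + 12v^{3} + 16v^{2} + 6v - 34, LT = uv^{2}.
h_2 = 35uv^{2} - 21v^{3} - 28v^{2} + \tfrac{23}{2}v + \tfrac{75}{2}, LT = uv^{2}.

S(h_1,h_2): lcm = uv^{2}. S = -\tfrac{22}{35}v + \tfrac{22}{35}.
  reduce S modulo (h_1, h_2):
  remainder -\tfrac{22}{35}v + \tfrac{22}{35} ≠ 0; add k_3 = -\tfrac{22}{35}v + \tfrac{22}{35} to the basis.

S(h_1,k_3): lcm = uv^{2}. S = uv - \tfrac{3}{5}v^{3} - \tfrac{4}{5}v^{2} - \tfrac{3}{10}v + \tfrac{17}{10}.
  reduce S modulo (h_1, h_2, k_3):
  remainder u ≠ 0; add k_4 = u to the basis.

The other S-polynomials (S(h_2,k_3), S(h_1,k_4), S(h_2,k_4), S(k_3,k_4)) all reduce to 0 modulo the current basis, so we have a Gröbner basis.
Inter-reduce: drop elements whose leading term is divisible by another's, tail-reduce, and make monic.
Reduced Gröbner basis: {u, v - 1}.

These coincide, so the ideals are equal.

Yes, the ideals are equal.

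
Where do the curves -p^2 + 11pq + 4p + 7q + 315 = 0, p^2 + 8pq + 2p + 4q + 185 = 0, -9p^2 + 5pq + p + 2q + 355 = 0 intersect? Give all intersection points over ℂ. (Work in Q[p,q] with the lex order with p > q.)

{(5, -5)}

Compute a lex Gröbner basis by Buchberger's algorithm.
f_1 = -p^2 + 11pq + 4p + 7q + 315, LT = p^2.
f_2 = p^2 + 8pq + 2p + 4q + 185, LT = p^2.
f_3 = -9p^2 + 5pq + p + 2q + 355, LT = p^2.

S(f_1,f_2): lcm = p^2. S = -19pq - 6p - 11q - 500.
  leading term pq: no divisor's leading term divides it; move -19pq to the remainder.
  leading term p: no divisor's leading term divides it; move -6p to the remainder.
  leading term q: no divisor's leading term divides it; move -11q to the remainder.
  leading term 1: no divisor's leading term divides it; move -500 to the remainder.
  remainder -19pq - 6p - 11q - 500 ≠ 0; add h_4 = -19pq - 6p - 11q - 500 to the basis.

S(f_1,f_3): lcm = p^2. S = -94/9pq - 35/9p - 61/9q - 2480/9.
  leading term pq: subtract (94/171)·h_4 from -94/9pq - 35/9p - 61/9q - 2480/9 → -101/171p - 125/171q - 40/57
  leading term p: no divisor's leading term divides it; move -101/171p to the remainder.
  leading term q: no divisor's leading term divides it; move -125/171q to the remainder.
  leading term 1: no divisor's leading term divides it; move -40/57 to the remainder.
  remainder -101/171p - 125/171q - 40/57 ≠ 0; add h_5 = -101/171p - 125/171q - 40/57 to the basis.

S(f_1,h_4): lcm = p^2q. S = -6/19p^2 - 11pq^2 - 87/19pq - 500/19p - 7q^2 - 315q.
  leading term p^2: subtract (6/19)·f_1 from -6/19p^2 - 11pq^2 - 87/19pq - 500/19p - 7q^2 - 315q → -11pq^2 - 153/19pq - 524/19p - 7q^2 - 6027/19q - 1890/19
  leading term pq^2: subtract (11/19q)·h_4 from -11pq^2 - 153/19pq - 524/19p - 7q^2 - 6027/19q - 1890/19 → -87/19pq - 524/19p - 12/19q^2 - 527/19q - 1890/19
  leading term pq: subtract (87/361)·h_4 from -87/19pq - 524/19p - 12/19q^2 - 527/19q - 1890/19 → -9434/361p - 12/19q^2 - 9056/361q + 7590/361
  leading term p: subtract (84906/1919)·h_5 from -9434/361p - 12/19q^2 - 9056/361q + 7590/361 → -12/19q^2 + 13926/1919q + 99930/1919
  leading term q^2: no divisor's leading term divides it; move -12/19q^2 to the remainder.
  leading term q: no divisor's leading term divides it; move 13926/1919q to the remainder.
  leading term 1: no divisor's leading term divides it; move 99930/1919 to the remainder.
  remainder -12/19q^2 + 13926/1919q + 99930/1919 ≠ 0; add h_6 = -12/19q^2 + 13926/1919q + 99930/1919 to the basis.

S(f_3,h_4): lcm = p^2q. S = -6/19p^2 - 5/9pq^2 - 118/171pq - 500/19p - 2/9q^2 - 355/9q.
  leading term p^2: subtract (6/19)·f_1 from -6/19p^2 - 5/9pq^2 - 118/171pq - 500/19p - 2/9q^2 - 355/9q → -5/9pq^2 - 712/171pq - 524/19p - 2/9q^2 - 7123/171q - 1890/19
  leading term pq^2: subtract (5/171q)·h_4 from -5/9pq^2 - 712/171pq - 524/19p - 2/9q^2 - 7123/171q - 1890/19 → -682/171pq - 524/19p + 17/171q^2 - 1541/57q - 1890/19
  leading term pq: subtract (682/3249)·h_4 from -682/171pq - 524/19p + 17/171q^2 - 1541/57q - 1890/19 → -28504/1083p + 17/171q^2 - 80335/3249q + 17810/3249
  leading term p: subtract (85512/1919)·h_5 from -28504/1083p + 17/171q^2 - 80335/3249q + 17810/3249 → 17/171q^2 + 135535/17271q + 634750/17271
  leading term q^2: subtract (-17/108)·h_6 from 17/171q^2 + 135535/17271q + 634750/17271 → 34503/3838q + 172515/3838
  leading term q: no divisor's leading term divides it; move 34503/3838q to the remainder.
  leading term 1: no divisor's leading term divides it; move 172515/3838 to the remainder.
  remainder 34503/3838q + 172515/3838 ≠ 0; add h_7 = 34503/3838q + 172515/3838 to the basis.

The other S-polynomials (S(f_2,f_3), S(f_2,h_4), S(f_1,h_5), S(f_2,h_5), S(f_3,h_5), S(h_4,h_5), S(f_1,h_6), S(f_2,h_6), S(f_3,h_6), S(h_4,h_6), S(h_5,h_6), S(f_1,h_7), S(f_2,h_7), S(f_3,h_7), S(h_4,h_7), S(h_5,h_7), S(h_6,h_7)) all reduce to 0 modulo the current basis, so we have a Gröbner basis.
Inter-reduce: drop elements whose leading term is divisible by another's, tail-reduce, and make monic.
Reduced Gröbner basis: {p - 5, q + 5}.

The lex basis is triangular: the last element involves only q. Solving q + 5 = 0 gives q ∈ {-5}; substituting each value into the earlier elements determines the remaining variables.
  q = -5: the earlier basis element becomes p - 5 = 0, giving p = 5 — point (5, -5).
Check: every point annihilates each of the original generators.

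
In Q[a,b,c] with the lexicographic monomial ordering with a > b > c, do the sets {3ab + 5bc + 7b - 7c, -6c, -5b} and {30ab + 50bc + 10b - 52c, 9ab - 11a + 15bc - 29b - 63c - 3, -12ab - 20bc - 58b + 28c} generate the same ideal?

Since reduced Gröbner bases are canonical representatives of ideals under a given ordering, it suffices to compute and compare them.
Buchberger on the first generating set:
f_1 = 3ab + 5bc + 7b - 7c, LT = ab.
f_2 = -6c, LT = c.
f_3 = -5b, LT = b.

S(f_1,f_2): leading monomials are coprime, so the S-polynomial reduces to 0 (Buchberger's first criterion).
S(f_1,f_3): lcm = ab. S = 5/3bc + 7/3b - 7/3c.
  leading term bc: subtract (-5/18b)·f_2 from 5/3bc + 7/3b - 7/3c → 7/3b - 7/3c
  leading term b: subtract (-7/15)·f_3 from 7/3b - 7/3c → -7/3c
  leading term c: subtract (7/18)·f_2 from -7/3c → 0
  remainder 0.

S(f_2,f_3): leading monomials are coprime, so the S-polynomial reduces to 0 (Buchberger's first criterion).
Every S-polynomial of the final basis reduces to 0, so we have a Gröbner basis.
Inter-reduce: drop elements whose leading term is divisible by another's, tail-reduce, and make monic.
Reduced Gröbner basis: {b, c}.

Buchberger on the second generating set:
h_1 = 30ab + 50bc + 10b - 52c, LT = ab.
h_2 = 9ab - 11a + 15bc - 29b - 63c - 3, LT = ab.
h_3 = -12ab - 20bc - 58b + 28c, LT = ab.

S(h_1,h_2): lcm = ab. S = 11/9a + 32/9b + 79/15c + 1/3.
  leading term a: no divisor's leading term divides it; move 11/9a to the remainder.
  leading term b: no divisor's leading term divides it; move 32/9b to the remainder.
  leading term c: no divisor's leading term divides it; move 79/15c to the remainder.
  leading term 1: no divisor's leading term divides it; move 1/3 to the remainder.
  remainder 11/9a + 32/9b + 79/15c + 1/3 ≠ 0; add k_4 = 11/9a + 32/9b + 79/15c + 1/3 to the basis.

S(h_1,h_3): lcm = ab. S = -9/2b + 3/5c.
  leading term b: no divisor's leading term divides it; move -9/2b to the remainder.
  leading term c: no divisor's leading term divides it; move 3/5c to the remainder.
  remainder -9/2b + 3/5c ≠ 0; add k_5 = -9/2b + 3/5c to the basis.

S(h_2,h_3): lcm = ab. S = -11/9a - 145/18b - 14/3c - 1/3.
  leading term a: subtract (-1)·k_4 from -11/9a - 145/18b - 14/3c - 1/3 → -9/2b + 3/5c
  leading term b: subtract (1)·k_5 from -9/2b + 3/5c → 0
  remainder 0.

S(h_1,k_4): lcm = ab. S = -32/11b^2 - 436/165bc + 2/33b - 26/15c.
  leading term b^2: subtract (64/99b)·k_5 from -32/11b^2 - 436/165bc + 2/33b - 26/15c → -100/33bc + 2/33b - 26/15c
  leading term bc: subtract (200/297c)·k_5 from -100/33bc + 2/33b - 26/15c → 2/33b - 40/99c^2 - 26/15c
  leading term b: subtract (-4/297)·k_5 from 2/33b - 40/99c^2 - 26/15c → -40/99c^2 - 854/495c
  leading term c^2: no divisor's leading term divides it; move -40/99c^2 to the remainder.
  leading term c: no divisor's leading term divides it; move -854/495c to the remainder.
  remainder -40/99c^2 - 854/495c ≠ 0; add k_6 = -40/99c^2 - 854/495c to the basis.

S(h_2,k_4): lcm = ab. S = -11/9a - 32/11b^2 - 436/165bc - 346/99b - 7c - 1/3.
  leading term a: subtract (-1)·k_4 from -11/9a - 32/11b^2 - 436/165bc - 346/99b - 7c - 1/3 → -32/11b^2 - 436/165bc + 2/33b - 26/15c
  leading term b^2: subtract (64/99b)·k_5 from -32/11b^2 - 436/165bc + 2/33b - 26/15c → -100/33bc + 2/33b - 26/15c
  leading term bc: subtract (200/297c)·k_5 from -100/33bc + 2/33b - 26/15c → 2/33b - 40/99c^2 - 26/15c
  leading term b: subtract (-4/297)·k_5 from 2/33b - 40/99c^2 - 26/15c → -40/99c^2 - 854/495c
  leading term c^2: subtract (1)·k_6 from -40/99c^2 - 854/495c → 0
  remainder 0.

S(h_3,k_4): lcm = ab. S = -32/11b^2 - 436/165bc + 301/66b - 7/3c.
  leading term b^2: subtract (64/99b)·k_5 from -32/11b^2 - 436/165bc + 301/66b - 7/3c → -100/33bc + 301/66b - 7/3c
  leading term bc: subtract (200/297c)·k_5 from -100/33bc + 301/66b - 7/3c → 301/66b - 40/99c^2 - 7/3c
  leading term b: subtract (-301/297)·k_5 from 301/66b - 40/99c^2 - 7/3c → -40/99c^2 - 854/495c
  leading term c^2: subtract (1)·k_6 from -40/99c^2 - 854/495c → 0
  remainder 0.

S(h_1,k_5): lcm = ab. S = 2/15ac + 5/3bc + 1/3b - 26/15c.
  leading term ac: subtract (6/55c)·k_4 from 2/15ac + 5/3bc + 1/3b - 26/15c → 211/165bc + 1/3b - 158/275c^2 - 292/165c
  leading term bc: subtract (-422/1485c)·k_5 from 211/165bc + 1/3b - 158/275c^2 - 292/165c → 1/3b - 40/99c^2 - 292/165c
  leading term b: subtract (-2/27)·k_5 from 1/3b - 40/99c^2 - 292/165c → -40/99c^2 - 854/495c
  leading term c^2: subtract (1)·k_6 from -40/99c^2 - 854/495c → 0
  remainder 0.

S(h_2,k_5): lcm = ab. S = 2/15ac - 11/9a + 5/3bc - 29/9b - 7c - 1/3.
  leading term ac: subtract (6/55c)·k_4 from 2/15ac - 11/9a + 5/3bc - 29/9b - 7c - 1/3 → -11/9a + 211/165bc - 29/9b - 158/275c^2 - 387/55c - 1/3
  leading term a: subtract (-1)·k_4 from -11/9a + 211/165bc - 29/9b - 158/275c^2 - 387/55c - 1/3 → 211/165bc + 1/3b - 158/275c^2 - 292/165c
  leading term bc: subtract (-422/1485c)·k_5 from 211/165bc + 1/3b - 158/275c^2 - 292/165c → 1/3b - 40/99c^2 - 292/165c
  leading term b: subtract (-2/27)·k_5 from 1/3b - 40/99c^2 - 292/165c → -40/99c^2 - 854/495c
  leading term c^2: subtract (1)·k_6 from -40/99c^2 - 854/495c → 0
  remainder 0.

S(h_3,k_5): lcm = ab. S = 2/15ac + 5/3bc + 29/6b - 7/3c.
  leading term ac: subtract (6/55c)·k_4 from 2/15ac + 5/3bc + 29/6b - 7/3c → 211/165bc + 29/6b - 158/275c^2 - 391/165c
  leading term bc: subtract (-422/1485c)·k_5 from 211/165bc + 29/6b - 158/275c^2 - 391/165c → 29/6b - 40/99c^2 - 391/165c
  leading term b: subtract (-29/27)·k_5 from 29/6b - 40/99c^2 - 391/165c → -40/99c^2 - 854/495c
  leading term c^2: subtract (1)·k_6 from -40/99c^2 - 854/495c → 0
  remainder 0.

S(k_4,k_5): leading monomials are coprime, so the S-polynomial reduces to 0 (Buchberger's first criterion).
S(h_1,k_6): leading monomials are coprime, so the S-polynomial reduces to 0 (Buchberger's first criterion).
S(h_2,k_6): leading monomials are coprime, so the S-polynomial reduces to 0 (Buchberger's first criterion).
S(h_3,k_6): leading monomials are coprime, so the S-polynomial reduces to 0 (Buchberger's first criterion).
S(k_4,k_6): leading monomials are coprime, so the S-polynomial reduces to 0 (Buchberger's first criterion).
S(k_5,k_6): leading monomials are coprime, so the S-polynomial reduces to 0 (Buchberger's first criterion).
Every S-polynomial of the final basis reduces to 0, so we have a Gröbner basis.
Inter-reduce: drop elements whose leading term is divisible by another's, tail-reduce, and make monic.
Reduced Gröbner basis: {a + 155/33c + 3/11, b - 2/15c, c^2 + 427/100c}.

These differ, so the ideals are not equal.
The choice of monomial ordering does not affect the verdict — as long as both bases are computed under the same ordering, their equality decides ideal equality.

No, the ideals differ.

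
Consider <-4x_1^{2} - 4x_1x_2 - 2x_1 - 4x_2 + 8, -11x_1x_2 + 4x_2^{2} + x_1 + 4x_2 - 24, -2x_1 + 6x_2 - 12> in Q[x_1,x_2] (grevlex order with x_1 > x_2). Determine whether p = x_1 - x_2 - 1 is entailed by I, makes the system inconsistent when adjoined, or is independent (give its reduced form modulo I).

First compute the reduced Gröbner basis of I by Buchberger's algorithm.
f_1 = -4x_1^{2} - 4x_1x_2 - 2x_1 - 4x_2 + 8, LT = x_1^{2}.
f_2 = -11x_1x_2 + 4x_2^{2} + x_1 + 4x_2 - 24, LT = x_1x_2.
f_3 = -2x_1 + 6x_2 - 12, LT = x_1.

S(f_1,f_2): lcm = x_1^{2}x_2. S = \tfrac{15}{11}x_1x_2^{2} + \tfrac{1}{11}x_1^{2} + \tfrac{19}{22}x_1x_2 + x_2^{2} - \tfrac{24}{11}x_1 - 2x_2.
  leading term x_1x_2^{2}: subtract (-\tfrac{15}{121}x_2)·f_2 from \tfrac{15}{11}x_1x_2^{2} + \tfrac{1}{11}x_1^{2} + \tfrac{19}{22}x_1x_2 + x_2^{2} - \tfrac{24}{11}x_1 - 2x_2 → \tfrac{60}{121}x_2^{3} + \tfrac{1}{11}x_1^{2} + \tfrac{239}{242}x_1x_2 + \tfrac{181}{121}x_2^{2} - \tfrac{24}{11}x_1 - \tfrac{602}{121}x_2
  leading term x_2^{3}: no divisor's leading term divides it; move \tfrac{60}{121}x_2^{3} to the remainder.
  leading term x_1^{2}: subtract (-\tfrac{1}{44})·f_1 from \tfrac{1}{11}x_1^{2} + \tfrac{239}{242}x_1x_2 + \tfrac{181}{121}x_2^{2} - \tfrac{24}{11}x_1 - \tfrac{602}{121}x_2 → \tfrac{217}{242}x_1x_2 + \tfrac{181}{121}x_2^{2} - \tfrac{49}{22}x_1 - \tfrac{613}{121}x_2 + \tfrac{2}{11}
  leading term x_1x_2: subtract (-\tfrac{217}{2662})·f_2 from \tfrac{217}{242}x_1x_2 + \tfrac{181}{121}x_2^{2} - \tfrac{49}{22}x_1 - \tfrac{613}{121}x_2 + \tfrac{2}{11} → \tfrac{2425}{1331}x_2^{2} - \tfrac{2856}{1331}x_1 - \tfrac{6309}{1331}x_2 - \tfrac{2362}{1331}
  leading term x_2^{2}: no divisor's leading term divides it; move \tfrac{2425}{1331}x_2^{2} to the remainder.
  leading term x_1: subtract (\tfrac{1428}{1331})·f_3 from -\tfrac{2856}{1331}x_1 - \tfrac{6309}{1331}x_2 - \tfrac{2362}{1331} → -\tfrac{14877}{1331}x_2 + \tfrac{14774}{1331}
  leading term x_2: no divisor's leading term divides it; move -\tfrac{14877}{1331}x_2 to the remainder.
  leading term 1: no divisor's leading term divides it; move \tfrac{14774}{1331} to the remainder.
  remainder \tfrac{60}{121}x_2^{3} + \tfrac{2425}{1331}x_2^{2} - \tfrac{14877}{1331}x_2 + \tfrac{14774}{1331} ≠ 0; add h_4 = \tfrac{60}{121}x_2^{3} + \tfrac{2425}{1331}x_2^{2} - \tfrac{14877}{1331}x_2 + \tfrac{14774}{1331} to the basis.

S(f_1,f_3): lcm = x_1^{2}. S = 4x_1x_2 - \tfrac{11}{2}x_1 + x_2 - 2.
  leading term x_1x_2: subtract (-\tfrac{4}{11})·f_2 from 4x_1x_2 - \tfrac{11}{2}x_1 + x_2 - 2 → \tfrac{16}{11}x_2^{2} - \tfrac{113}{22}x_1 + \tfrac{27}{11}x_2 - \tfrac{118}{11}
  leading term x_2^{2}: no divisor's leading term divides it; move \tfrac{16}{11}x_2^{2} to the remainder.
  leading term x_1: subtract (\tfrac{113}{44})·f_3 from -\tfrac{113}{22}x_1 + \tfrac{27}{11}x_2 - \tfrac{118}{11} → -\tfrac{285}{22}x_2 + \tfrac{221}{11}
  leading term x_2: no divisor's leading term divides it; move -\tfrac{285}{22}x_2 to the remainder.
  leading term 1: no divisor's leading term divides it; move \tfrac{221}{11} to the remainder.
  remainder \tfrac{16}{11}x_2^{2} - \tfrac{285}{22}x_2 + \tfrac{221}{11} ≠ 0; add h_5 = \tfrac{16}{11}x_2^{2} - \tfrac{285}{22}x_2 + \tfrac{221}{11} to the basis.

S(f_2,f_3): lcm = x_1x_2. S = \tfrac{29}{11}x_2^{2} - \tfrac{1}{11}x_1 - \tfrac{70}{11}x_2 + \tfrac{24}{11}.
  leading term x_2^{2}: subtract (\tfrac{29}{16})·h_5 from \tfrac{29}{11}x_2^{2} - \tfrac{1}{11}x_1 - \tfrac{70}{11}x_2 + \tfrac{24}{11} → -\tfrac{1}{11}x_1 + \tfrac{6025}{352}x_2 - \tfrac{6025}{176}
  leading term x_1: subtract (\tfrac{1}{22})·f_3 from -\tfrac{1}{11}x_1 + \tfrac{6025}{352}x_2 - \tfrac{6025}{176} → \tfrac{539}{32}x_2 - \tfrac{539}{16}
  leading term x_2: no divisor's leading term divides it; move \tfrac{539}{32}x_2 to the remainder.
  leading term 1: no divisor's leading term divides it; move -\tfrac{539}{16} to the remainder.
  remainder \tfrac{539}{32}x_2 - \tfrac{539}{16} ≠ 0; add h_6 = \tfrac{539}{32}x_2 - \tfrac{539}{16} to the basis.

The other S-polynomials (S(f_1,h_4), S(f_2,h_4), S(f_3,h_4), S(f_1,h_5), S(f_2,h_5), S(f_3,h_5), S(h_4,h_5), S(f_1,h_6), S(f_2,h_6), S(f_3,h_6), S(h_4,h_6), S(h_5,h_6)) all reduce to 0 modulo the current basis, so we have a Gröbner basis.
Inter-reduce: drop elements whose leading term is divisible by another's, tail-reduce, and make monic.
Reduced Gröbner basis: {x_1, x_2 - 2}.
Label its elements g_1 = x_1, g_2 = x_2 - 2.

Reduce p = x_1 - x_2 - 1 modulo G:
  leading term x_1: subtract (1)·g_1 from x_1 - x_2 - 1 → -x_2 - 1
  leading term x_2: subtract (-1)·g_2 from -x_2 - 1 → -3
  leading term 1: no divisor's leading term divides it; move -3 to the remainder.
  normal form = -3.
The normal form is nonzero, so p ∉ I. Since p minus its normal form lies in I, I + (p) = I + (r) where r = -3; decide whether this ideal is the whole ring.
Here r = -3 is a nonzero constant, hence a unit: 1 ∈ I + (p), the Gröbner basis of I + (p) is {1}, and the enlarged system has no common solution — adjoining p is inconsistent.

Adjoining x_1 - x_2 - 1 makes the ideal the whole ring: the system is inconsistent.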